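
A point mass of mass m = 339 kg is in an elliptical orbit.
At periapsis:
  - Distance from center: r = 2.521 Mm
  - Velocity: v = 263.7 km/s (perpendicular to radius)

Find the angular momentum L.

Convert to SI: r = 2.521 Mm = 2.521e+06 m; v = 263.7 km/s = 263700 m/s.
Since v is perpendicular to r, L = m · v · r.
L = 339 · 263700 · 2.521e+06 kg·m²/s ≈ 2.254e+14 kg·m²/s.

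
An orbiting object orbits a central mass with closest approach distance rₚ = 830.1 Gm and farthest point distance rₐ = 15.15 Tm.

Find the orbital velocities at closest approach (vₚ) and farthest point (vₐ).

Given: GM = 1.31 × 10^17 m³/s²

Convert to SI: rₚ = 830.1 Gm = 8.301e+11 m; rₐ = 15.15 Tm = 1.515e+13 m.
Use the vis-viva equation v² = GM(2/r − 1/a) with a = (rₚ + rₐ)/2 = (8.301e+11 + 1.515e+13)/2 = 7.99005e+12 m.
vₚ = √(GM · (2/rₚ − 1/a)) = √(1.31e+17 · (2/8.301e+11 − 1/7.99005e+12)) m/s ≈ 547 m/s = 547 m/s.
vₐ = √(GM · (2/rₐ − 1/a)) = √(1.31e+17 · (2/1.515e+13 − 1/7.99005e+12)) m/s ≈ 29.97 m/s = 29.97 m/s.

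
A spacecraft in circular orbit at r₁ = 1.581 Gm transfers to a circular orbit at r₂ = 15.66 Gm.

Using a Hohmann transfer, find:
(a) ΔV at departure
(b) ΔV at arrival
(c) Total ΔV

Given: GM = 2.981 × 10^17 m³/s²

Convert to SI: r₁ = 1.581 Gm = 1.581e+09 m; r₂ = 15.66 Gm = 1.566e+10 m.
Transfer semi-major axis: a_t = (r₁ + r₂)/2 = (1.581e+09 + 1.566e+10)/2 = 8.6205e+09 m.
Circular speeds: v₁ = √(GM/r₁) = 13731.4 m/s, v₂ = √(GM/r₂) = 4363 m/s.
Transfer speeds (vis-viva v² = GM(2/r − 1/a_t)): v₁ᵗ = 18507.4 m/s, v₂ᵗ = 1868.46 m/s.
(a) ΔV₁ = |v₁ᵗ − v₁| ≈ 4776 m/s = 4.776 km/s.
(b) ΔV₂ = |v₂ − v₂ᵗ| ≈ 2495 m/s = 2.495 km/s.
(c) ΔV_total = ΔV₁ + ΔV₂ ≈ 7270 m/s = 7.27 km/s.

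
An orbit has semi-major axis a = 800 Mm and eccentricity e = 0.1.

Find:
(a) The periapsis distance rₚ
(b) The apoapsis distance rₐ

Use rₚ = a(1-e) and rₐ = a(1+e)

Convert to SI: a = 800 Mm = 8e+08 m.
(a) rₚ = a(1 − e) = 8e+08 · (1 − 0.1) = 8e+08 · 0.9 ≈ 7.2e+08 m = 720 Mm.
(b) rₐ = a(1 + e) = 8e+08 · (1 + 0.1) = 8e+08 · 1.1 ≈ 8.8e+08 m = 880 Mm.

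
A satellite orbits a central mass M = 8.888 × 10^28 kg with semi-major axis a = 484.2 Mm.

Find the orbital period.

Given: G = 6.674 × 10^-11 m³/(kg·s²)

Convert to SI: a = 484.2 Mm = 4.842e+08 m.
GM = G · M = 6.674e-11 · 8.888e+28 = 5.93185e+18 m³/s².
Kepler's third law: T = 2π √(a³ / GM).
Substituting a = 4.842e+08 m and GM = 5.93185e+18 m³/s²:
T = 2π √((4.842e+08)³ / 5.93185e+18) s
T ≈ 2.749e+04 s = 7.635 hours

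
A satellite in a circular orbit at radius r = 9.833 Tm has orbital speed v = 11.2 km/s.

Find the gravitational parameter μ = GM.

Convert to SI: r = 9.833 Tm = 9.833e+12 m; v = 11.2 km/s = 11200 m/s.
For a circular orbit v² = GM/r, so GM = v² · r.
GM = (11200)² · 9.833e+12 m³/s² ≈ 1.233e+21 m³/s² = 1.233 × 10^21 m³/s².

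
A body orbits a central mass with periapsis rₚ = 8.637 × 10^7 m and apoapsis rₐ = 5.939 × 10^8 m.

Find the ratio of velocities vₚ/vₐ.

Conservation of angular momentum gives rₚvₚ = rₐvₐ, so vₚ/vₐ = rₐ/rₚ.
vₚ/vₐ = 5.939e+08 / 8.637e+07 ≈ 6.876.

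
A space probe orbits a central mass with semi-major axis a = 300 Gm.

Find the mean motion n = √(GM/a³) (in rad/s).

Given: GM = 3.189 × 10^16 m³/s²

Convert to SI: a = 300 Gm = 3e+11 m.
n = √(GM / a³).
n = √(3.189e+16 / (3e+11)³) rad/s ≈ 1.087e-09 rad/s.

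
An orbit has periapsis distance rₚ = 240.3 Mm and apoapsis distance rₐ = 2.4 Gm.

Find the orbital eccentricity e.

Convert to SI: rₚ = 240.3 Mm = 2.403e+08 m; rₐ = 2.4 Gm = 2.4e+09 m.
e = (rₐ − rₚ) / (rₐ + rₚ).
e = (2.4e+09 − 2.403e+08) / (2.4e+09 + 2.403e+08) = 2.1597e+09 / 2.6403e+09 ≈ 0.818.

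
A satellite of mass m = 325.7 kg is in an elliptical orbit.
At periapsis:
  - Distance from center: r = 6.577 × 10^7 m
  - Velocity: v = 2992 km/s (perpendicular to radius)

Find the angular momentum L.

Convert to SI: v = 2992 km/s = 2.992e+06 m/s.
Since v is perpendicular to r, L = m · v · r.
L = 325.7 · 2.992e+06 · 6.577e+07 kg·m²/s ≈ 6.409e+16 kg·m²/s.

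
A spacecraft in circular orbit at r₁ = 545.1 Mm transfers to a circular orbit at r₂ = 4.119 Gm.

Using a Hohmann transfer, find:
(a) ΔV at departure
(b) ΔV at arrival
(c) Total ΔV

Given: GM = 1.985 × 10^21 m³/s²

Convert to SI: r₁ = 545.1 Mm = 5.451e+08 m; r₂ = 4.119 Gm = 4.119e+09 m.
Transfer semi-major axis: a_t = (r₁ + r₂)/2 = (5.451e+08 + 4.119e+09)/2 = 2.33205e+09 m.
Circular speeds: v₁ = √(GM/r₁) = 1.90828e+06 m/s, v₂ = √(GM/r₂) = 694200 m/s.
Transfer speeds (vis-viva v² = GM(2/r − 1/a_t)): v₁ᵗ = 2.53612e+06 m/s, v₂ᵗ = 335624 m/s.
(a) ΔV₁ = |v₁ᵗ − v₁| ≈ 6.278e+05 m/s = 627.8 km/s.
(b) ΔV₂ = |v₂ − v₂ᵗ| ≈ 3.586e+05 m/s = 358.6 km/s.
(c) ΔV_total = ΔV₁ + ΔV₂ ≈ 9.864e+05 m/s = 986.4 km/s.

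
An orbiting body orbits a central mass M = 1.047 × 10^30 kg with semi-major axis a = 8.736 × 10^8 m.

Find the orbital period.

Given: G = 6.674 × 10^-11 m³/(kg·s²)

GM = G · M = 6.674e-11 · 1.047e+30 = 6.98768e+19 m³/s².
Kepler's third law: T = 2π √(a³ / GM).
Substituting a = 8.736e+08 m and GM = 6.98768e+19 m³/s²:
T = 2π √((8.736e+08)³ / 6.98768e+19) s
T ≈ 1.941e+04 s = 5.391 hours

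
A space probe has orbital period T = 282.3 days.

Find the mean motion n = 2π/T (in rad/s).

Convert to SI: T = 282.3 days = 2.43907e+07 s.
n = 2π / T.
n = 2π / 2.43907e+07 s ≈ 2.576e-07 rad/s.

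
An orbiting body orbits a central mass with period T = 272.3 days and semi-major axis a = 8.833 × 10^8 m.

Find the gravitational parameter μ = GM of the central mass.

Convert to SI: T = 272.3 days = 2.35267e+07 s.
GM = 4π² · a³ / T².
GM = 4π² · (8.833e+08)³ / (2.35267e+07)² m³/s² ≈ 4.915e+13 m³/s² = 4.915 × 10^13 m³/s².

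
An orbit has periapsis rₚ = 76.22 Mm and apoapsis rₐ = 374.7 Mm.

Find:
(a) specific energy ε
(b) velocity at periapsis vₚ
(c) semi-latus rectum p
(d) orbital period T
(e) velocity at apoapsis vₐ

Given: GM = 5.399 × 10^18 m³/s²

Convert to SI: rₚ = 76.22 Mm = 7.622e+07 m; rₐ = 374.7 Mm = 3.747e+08 m.
(a) With a = (rₚ + rₐ)/2 = 2.2546e+08 m, ε = −GM/(2a) = −5.399e+18/(2 · 2.2546e+08) J/kg ≈ -1.197e+10 J/kg
(b) With a = (rₚ + rₐ)/2 = 2.2546e+08 m, vₚ = √(GM (2/rₚ − 1/a)) = √(5.399e+18 · (2/7.622e+07 − 1/2.2546e+08)) m/s ≈ 3.431e+05 m/s
(c) From a = (rₚ + rₐ)/2 = 2.2546e+08 m and e = (rₐ − rₚ)/(rₐ + rₚ) = 0.661936, p = a(1 − e²) = 2.2546e+08 · (1 − (0.661936)²) ≈ 1.267e+08 m
(d) With a = (rₚ + rₐ)/2 = 2.2546e+08 m, T = 2π √(a³/GM) = 2π √((2.2546e+08)³/5.399e+18) s ≈ 9154 s
(e) With a = (rₚ + rₐ)/2 = 2.2546e+08 m, vₐ = √(GM (2/rₐ − 1/a)) = √(5.399e+18 · (2/3.747e+08 − 1/2.2546e+08)) m/s ≈ 6.979e+04 m/s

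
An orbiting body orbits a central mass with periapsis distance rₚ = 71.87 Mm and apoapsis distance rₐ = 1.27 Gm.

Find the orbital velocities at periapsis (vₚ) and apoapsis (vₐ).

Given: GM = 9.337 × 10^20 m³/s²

Convert to SI: rₚ = 71.87 Mm = 7.187e+07 m; rₐ = 1.27 Gm = 1.27e+09 m.
Use the vis-viva equation v² = GM(2/r − 1/a) with a = (rₚ + rₐ)/2 = (7.187e+07 + 1.27e+09)/2 = 6.70935e+08 m.
vₚ = √(GM · (2/rₚ − 1/a)) = √(9.337e+20 · (2/7.187e+07 − 1/6.70935e+08)) m/s ≈ 4.959e+06 m/s = 4959 km/s.
vₐ = √(GM · (2/rₐ − 1/a)) = √(9.337e+20 · (2/1.27e+09 − 1/6.70935e+08)) m/s ≈ 2.806e+05 m/s = 280.6 km/s.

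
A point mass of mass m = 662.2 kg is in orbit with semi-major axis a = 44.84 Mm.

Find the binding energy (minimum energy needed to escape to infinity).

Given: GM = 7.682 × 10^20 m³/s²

Convert to SI: a = 44.84 Mm = 4.484e+07 m.
Total orbital energy is E = −GMm/(2a); binding energy is E_bind = −E = GMm/(2a).
E_bind = 7.682e+20 · 662.2 / (2 · 4.484e+07) J ≈ 5.672e+15 J = 5.672 PJ.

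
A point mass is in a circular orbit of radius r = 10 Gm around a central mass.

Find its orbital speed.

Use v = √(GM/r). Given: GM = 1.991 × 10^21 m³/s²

Convert to SI: r = 10 Gm = 1e+10 m.
For a circular orbit, gravity supplies the centripetal force, so v = √(GM / r).
v = √(1.991e+21 / 1e+10) m/s ≈ 4.462e+05 m/s = 446.2 km/s.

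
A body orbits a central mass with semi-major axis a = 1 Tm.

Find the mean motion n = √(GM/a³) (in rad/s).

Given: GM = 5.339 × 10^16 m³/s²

Convert to SI: a = 1 Tm = 1e+12 m.
n = √(GM / a³).
n = √(5.339e+16 / (1e+12)³) rad/s ≈ 2.311e-10 rad/s.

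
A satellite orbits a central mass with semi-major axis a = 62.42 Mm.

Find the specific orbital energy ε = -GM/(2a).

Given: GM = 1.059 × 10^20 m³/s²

Convert to SI: a = 62.42 Mm = 6.242e+07 m.
ε = −GM / (2a).
ε = −1.059e+20 / (2 · 6.242e+07) J/kg ≈ -8.483e+11 J/kg = -848.3 GJ/kg.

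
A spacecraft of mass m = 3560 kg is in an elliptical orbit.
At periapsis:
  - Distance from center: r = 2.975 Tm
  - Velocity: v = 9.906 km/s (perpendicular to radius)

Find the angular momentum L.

Convert to SI: r = 2.975 Tm = 2.975e+12 m; v = 9.906 km/s = 9906 m/s.
Since v is perpendicular to r, L = m · v · r.
L = 3560 · 9906 · 2.975e+12 kg·m²/s ≈ 1.049e+20 kg·m²/s.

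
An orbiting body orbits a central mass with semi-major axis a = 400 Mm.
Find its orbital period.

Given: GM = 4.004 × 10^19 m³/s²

Convert to SI: a = 400 Mm = 4e+08 m.
Kepler's third law: T = 2π √(a³ / GM).
Substituting a = 4e+08 m and GM = 4.004e+19 m³/s²:
T = 2π √((4e+08)³ / 4.004e+19) s
T ≈ 7944 s = 2.207 hours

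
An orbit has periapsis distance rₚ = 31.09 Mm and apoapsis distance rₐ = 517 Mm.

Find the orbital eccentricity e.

Convert to SI: rₚ = 31.09 Mm = 3.109e+07 m; rₐ = 517 Mm = 5.17e+08 m.
e = (rₐ − rₚ) / (rₐ + rₚ).
e = (5.17e+08 − 3.109e+07) / (5.17e+08 + 3.109e+07) = 4.8591e+08 / 5.4809e+08 ≈ 0.8866.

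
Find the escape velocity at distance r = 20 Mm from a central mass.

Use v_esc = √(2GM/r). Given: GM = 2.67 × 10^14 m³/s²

Convert to SI: r = 20 Mm = 2e+07 m.
Escape velocity comes from setting total energy to zero: ½v² − GM/r = 0 ⇒ v_esc = √(2GM / r).
v_esc = √(2 · 2.67e+14 / 2e+07) m/s ≈ 5167 m/s = 5.167 km/s.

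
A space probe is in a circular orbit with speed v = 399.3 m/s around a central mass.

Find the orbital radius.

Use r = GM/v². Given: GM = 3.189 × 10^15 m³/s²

For a circular orbit, v² = GM / r, so r = GM / v².
r = 3.189e+15 / (399.3)² m ≈ 2e+10 m = 20 Gm.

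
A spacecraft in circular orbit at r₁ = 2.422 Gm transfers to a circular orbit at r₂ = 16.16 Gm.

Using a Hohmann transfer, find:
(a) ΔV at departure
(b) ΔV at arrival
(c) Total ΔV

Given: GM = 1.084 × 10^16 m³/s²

Convert to SI: r₁ = 2.422 Gm = 2.422e+09 m; r₂ = 16.16 Gm = 1.616e+10 m.
Transfer semi-major axis: a_t = (r₁ + r₂)/2 = (2.422e+09 + 1.616e+10)/2 = 9.291e+09 m.
Circular speeds: v₁ = √(GM/r₁) = 2115.57 m/s, v₂ = √(GM/r₂) = 819.019 m/s.
Transfer speeds (vis-viva v² = GM(2/r − 1/a_t)): v₁ᵗ = 2790.08 m/s, v₂ᵗ = 418.167 m/s.
(a) ΔV₁ = |v₁ᵗ − v₁| ≈ 674.5 m/s = 674.5 m/s.
(b) ΔV₂ = |v₂ − v₂ᵗ| ≈ 400.9 m/s = 400.9 m/s.
(c) ΔV_total = ΔV₁ + ΔV₂ ≈ 1075 m/s = 1.075 km/s.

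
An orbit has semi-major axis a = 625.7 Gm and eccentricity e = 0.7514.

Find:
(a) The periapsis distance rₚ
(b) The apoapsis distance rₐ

Convert to SI: a = 625.7 Gm = 6.257e+11 m.
(a) rₚ = a(1 − e) = 6.257e+11 · (1 − 0.7514) = 6.257e+11 · 0.2486 ≈ 1.555e+11 m = 155.5 Gm.
(b) rₐ = a(1 + e) = 6.257e+11 · (1 + 0.7514) = 6.257e+11 · 1.7514 ≈ 1.096e+12 m = 1.096 Tm.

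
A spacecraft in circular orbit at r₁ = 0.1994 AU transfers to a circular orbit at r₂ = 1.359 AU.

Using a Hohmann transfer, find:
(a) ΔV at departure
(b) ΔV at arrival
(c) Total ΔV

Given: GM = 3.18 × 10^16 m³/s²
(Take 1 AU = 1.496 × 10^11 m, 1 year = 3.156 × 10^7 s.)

Convert to SI: r₁ = 0.1994 AU = 2.98302e+10 m; r₂ = 1.359 AU = 2.03306e+11 m.
Transfer semi-major axis: a_t = (r₁ + r₂)/2 = (2.98302e+10 + 2.03306e+11)/2 = 1.16568e+11 m.
Circular speeds: v₁ = √(GM/r₁) = 1032.49 m/s, v₂ = √(GM/r₂) = 395.492 m/s.
Transfer speeds (vis-viva v² = GM(2/r − 1/a_t)): v₁ᵗ = 1363.55 m/s, v₂ᵗ = 200.067 m/s.
(a) ΔV₁ = |v₁ᵗ − v₁| ≈ 331.1 m/s = 0.06984 AU/year.
(b) ΔV₂ = |v₂ − v₂ᵗ| ≈ 195.4 m/s = 0.04123 AU/year.
(c) ΔV_total = ΔV₁ + ΔV₂ ≈ 526.5 m/s = 0.1111 AU/year.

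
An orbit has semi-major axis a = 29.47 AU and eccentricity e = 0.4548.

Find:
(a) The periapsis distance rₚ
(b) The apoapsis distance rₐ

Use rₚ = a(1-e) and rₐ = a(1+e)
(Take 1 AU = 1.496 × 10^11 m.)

Convert to SI: a = 29.47 AU = 4.40871e+12 m.
(a) rₚ = a(1 − e) = 4.40871e+12 · (1 − 0.4548) = 4.40871e+12 · 0.5452 ≈ 2.404e+12 m = 16.07 AU.
(b) rₐ = a(1 + e) = 4.40871e+12 · (1 + 0.4548) = 4.40871e+12 · 1.4548 ≈ 6.414e+12 m = 42.87 AU.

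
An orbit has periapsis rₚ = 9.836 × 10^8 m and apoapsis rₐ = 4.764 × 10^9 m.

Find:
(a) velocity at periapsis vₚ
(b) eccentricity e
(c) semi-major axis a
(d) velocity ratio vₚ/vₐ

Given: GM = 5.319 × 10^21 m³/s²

(a) With a = (rₚ + rₐ)/2 = 2.8738e+09 m, vₚ = √(GM (2/rₚ − 1/a)) = √(5.319e+21 · (2/9.836e+08 − 1/2.8738e+09)) m/s ≈ 2.994e+06 m/s
(b) e = (rₐ − rₚ)/(rₐ + rₚ) = (4.764e+09 − 9.836e+08)/(4.764e+09 + 9.836e+08) ≈ 0.6577
(c) a = (rₚ + rₐ)/2 = (9.836e+08 + 4.764e+09)/2 ≈ 2.874e+09 m
(d) Conservation of angular momentum (rₚvₚ = rₐvₐ) gives vₚ/vₐ = rₐ/rₚ = 4.764e+09/9.836e+08 ≈ 4.843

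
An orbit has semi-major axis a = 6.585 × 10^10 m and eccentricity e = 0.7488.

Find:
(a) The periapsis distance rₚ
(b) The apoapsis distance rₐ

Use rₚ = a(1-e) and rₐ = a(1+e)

(a) rₚ = a(1 − e) = 6.585e+10 · (1 − 0.7488) = 6.585e+10 · 0.2512 ≈ 1.654e+10 m = 1.654 × 10^10 m.
(b) rₐ = a(1 + e) = 6.585e+10 · (1 + 0.7488) = 6.585e+10 · 1.7488 ≈ 1.152e+11 m = 1.152 × 10^11 m.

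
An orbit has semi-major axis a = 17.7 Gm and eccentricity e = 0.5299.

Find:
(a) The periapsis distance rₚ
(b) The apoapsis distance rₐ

Convert to SI: a = 17.7 Gm = 1.77e+10 m.
(a) rₚ = a(1 − e) = 1.77e+10 · (1 − 0.5299) = 1.77e+10 · 0.4701 ≈ 8.321e+09 m = 8.321 Gm.
(b) rₐ = a(1 + e) = 1.77e+10 · (1 + 0.5299) = 1.77e+10 · 1.5299 ≈ 2.708e+10 m = 27.08 Gm.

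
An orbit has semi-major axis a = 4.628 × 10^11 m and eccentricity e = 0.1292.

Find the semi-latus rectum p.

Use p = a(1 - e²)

p = a (1 − e²).
p = 4.628e+11 · (1 − (0.1292)²) = 4.628e+11 · 0.983307 ≈ 4.551e+11 m = 4.551 × 10^11 m.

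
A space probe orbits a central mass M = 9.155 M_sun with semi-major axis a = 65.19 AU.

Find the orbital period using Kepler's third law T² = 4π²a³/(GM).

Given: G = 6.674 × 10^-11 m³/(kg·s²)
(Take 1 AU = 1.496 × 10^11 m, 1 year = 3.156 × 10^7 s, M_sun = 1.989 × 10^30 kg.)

Convert to SI: a = 65.19 AU = 9.75242e+12 m; M = 9.155 M_sun = 1.82093e+31 kg.
GM = G · M = 6.674e-11 · 1.82093e+31 = 1.21529e+21 m³/s².
Kepler's third law: T = 2π √(a³ / GM).
Substituting a = 9.75242e+12 m and GM = 1.21529e+21 m³/s²:
T = 2π √((9.75242e+12)³ / 1.21529e+21) s
T ≈ 5.489e+09 s = 173.9 years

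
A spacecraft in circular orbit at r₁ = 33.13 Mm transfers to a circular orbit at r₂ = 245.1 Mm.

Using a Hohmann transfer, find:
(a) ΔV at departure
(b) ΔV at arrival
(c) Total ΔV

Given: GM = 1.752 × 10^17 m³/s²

Convert to SI: r₁ = 33.13 Mm = 3.313e+07 m; r₂ = 245.1 Mm = 2.451e+08 m.
Transfer semi-major axis: a_t = (r₁ + r₂)/2 = (3.313e+07 + 2.451e+08)/2 = 1.39115e+08 m.
Circular speeds: v₁ = √(GM/r₁) = 72720.4 m/s, v₂ = √(GM/r₂) = 26735.9 m/s.
Transfer speeds (vis-viva v² = GM(2/r − 1/a_t)): v₁ᵗ = 96525.3 m/s, v₂ᵗ = 13047.3 m/s.
(a) ΔV₁ = |v₁ᵗ − v₁| ≈ 2.38e+04 m/s = 23.8 km/s.
(b) ΔV₂ = |v₂ − v₂ᵗ| ≈ 1.369e+04 m/s = 13.69 km/s.
(c) ΔV_total = ΔV₁ + ΔV₂ ≈ 3.749e+04 m/s = 37.49 km/s.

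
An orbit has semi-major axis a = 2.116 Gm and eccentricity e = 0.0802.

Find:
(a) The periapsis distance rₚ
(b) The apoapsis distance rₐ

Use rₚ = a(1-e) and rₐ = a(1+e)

Convert to SI: a = 2.116 Gm = 2.116e+09 m.
(a) rₚ = a(1 − e) = 2.116e+09 · (1 − 0.0802) = 2.116e+09 · 0.9198 ≈ 1.946e+09 m = 1.946 Gm.
(b) rₐ = a(1 + e) = 2.116e+09 · (1 + 0.0802) = 2.116e+09 · 1.0802 ≈ 2.286e+09 m = 2.286 Gm.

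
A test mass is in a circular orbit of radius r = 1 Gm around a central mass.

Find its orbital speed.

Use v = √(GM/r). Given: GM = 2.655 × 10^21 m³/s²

Convert to SI: r = 1 Gm = 1e+09 m.
For a circular orbit, gravity supplies the centripetal force, so v = √(GM / r).
v = √(2.655e+21 / 1e+09) m/s ≈ 1.629e+06 m/s = 1629 km/s.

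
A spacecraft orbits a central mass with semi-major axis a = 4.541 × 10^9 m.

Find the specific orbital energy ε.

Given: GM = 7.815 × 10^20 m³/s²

ε = −GM / (2a).
ε = −7.815e+20 / (2 · 4.541e+09) J/kg ≈ -8.605e+10 J/kg = -86.05 GJ/kg.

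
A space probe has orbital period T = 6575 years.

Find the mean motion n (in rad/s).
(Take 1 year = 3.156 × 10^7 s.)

Convert to SI: T = 6575 years = 2.07507e+11 s.
n = 2π / T.
n = 2π / 2.07507e+11 s ≈ 3.028e-11 rad/s.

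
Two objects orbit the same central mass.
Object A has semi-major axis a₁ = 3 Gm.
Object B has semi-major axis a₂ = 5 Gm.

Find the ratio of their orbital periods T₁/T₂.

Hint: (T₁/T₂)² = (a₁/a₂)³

Convert to SI: a₁ = 3 Gm = 3e+09 m; a₂ = 5 Gm = 5e+09 m.
From Kepler's third law, (T₁/T₂)² = (a₁/a₂)³, so T₁/T₂ = (a₁/a₂)^(3/2).
a₁/a₂ = 3e+09 / 5e+09 = 0.6.
T₁/T₂ = (0.6)^(3/2) ≈ 0.4648.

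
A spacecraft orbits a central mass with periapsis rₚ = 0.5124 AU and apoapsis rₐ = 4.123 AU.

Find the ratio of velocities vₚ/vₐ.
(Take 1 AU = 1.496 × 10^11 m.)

Convert to SI: rₚ = 0.5124 AU = 7.6655e+10 m; rₐ = 4.123 AU = 6.16801e+11 m.
Conservation of angular momentum gives rₚvₚ = rₐvₐ, so vₚ/vₐ = rₐ/rₚ.
vₚ/vₐ = 6.16801e+11 / 7.6655e+10 ≈ 8.046.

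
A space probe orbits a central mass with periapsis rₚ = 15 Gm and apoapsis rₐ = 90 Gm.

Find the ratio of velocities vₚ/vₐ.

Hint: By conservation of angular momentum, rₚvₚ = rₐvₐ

Convert to SI: rₚ = 15 Gm = 1.5e+10 m; rₐ = 90 Gm = 9e+10 m.
Conservation of angular momentum gives rₚvₚ = rₐvₐ, so vₚ/vₐ = rₐ/rₚ.
vₚ/vₐ = 9e+10 / 1.5e+10 ≈ 6.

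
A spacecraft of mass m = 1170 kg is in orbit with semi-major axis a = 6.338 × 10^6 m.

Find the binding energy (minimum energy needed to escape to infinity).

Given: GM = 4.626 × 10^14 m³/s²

Total orbital energy is E = −GMm/(2a); binding energy is E_bind = −E = GMm/(2a).
E_bind = 4.626e+14 · 1170 / (2 · 6.338e+06) J ≈ 4.27e+10 J = 42.7 GJ.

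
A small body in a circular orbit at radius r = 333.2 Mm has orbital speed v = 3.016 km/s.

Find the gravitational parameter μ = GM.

Convert to SI: r = 333.2 Mm = 3.332e+08 m; v = 3.016 km/s = 3016 m/s.
For a circular orbit v² = GM/r, so GM = v² · r.
GM = (3016)² · 3.332e+08 m³/s² ≈ 3.031e+15 m³/s² = 3.031 × 10^15 m³/s².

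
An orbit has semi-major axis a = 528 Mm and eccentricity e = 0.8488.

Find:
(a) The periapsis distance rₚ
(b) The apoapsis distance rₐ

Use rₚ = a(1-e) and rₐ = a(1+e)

Convert to SI: a = 528 Mm = 5.28e+08 m.
(a) rₚ = a(1 − e) = 5.28e+08 · (1 − 0.8488) = 5.28e+08 · 0.1512 ≈ 7.983e+07 m = 79.83 Mm.
(b) rₐ = a(1 + e) = 5.28e+08 · (1 + 0.8488) = 5.28e+08 · 1.8488 ≈ 9.762e+08 m = 976.2 Mm.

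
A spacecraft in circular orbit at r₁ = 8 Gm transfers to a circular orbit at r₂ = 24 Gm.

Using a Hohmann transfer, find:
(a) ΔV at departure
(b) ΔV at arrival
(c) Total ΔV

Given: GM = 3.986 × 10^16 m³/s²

Convert to SI: r₁ = 8 Gm = 8e+09 m; r₂ = 24 Gm = 2.4e+10 m.
Transfer semi-major axis: a_t = (r₁ + r₂)/2 = (8e+09 + 2.4e+10)/2 = 1.6e+10 m.
Circular speeds: v₁ = √(GM/r₁) = 2232.15 m/s, v₂ = √(GM/r₂) = 1288.73 m/s.
Transfer speeds (vis-viva v² = GM(2/r − 1/a_t)): v₁ᵗ = 2733.82 m/s, v₂ᵗ = 911.272 m/s.
(a) ΔV₁ = |v₁ᵗ − v₁| ≈ 501.7 m/s = 501.7 m/s.
(b) ΔV₂ = |v₂ − v₂ᵗ| ≈ 377.5 m/s = 377.5 m/s.
(c) ΔV_total = ΔV₁ + ΔV₂ ≈ 879.1 m/s = 879.1 m/s.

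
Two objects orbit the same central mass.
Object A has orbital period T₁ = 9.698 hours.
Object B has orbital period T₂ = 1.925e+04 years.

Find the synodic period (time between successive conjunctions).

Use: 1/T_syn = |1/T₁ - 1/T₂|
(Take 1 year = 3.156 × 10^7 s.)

Convert to SI: T₁ = 9.698 hours = 34912.8 s; T₂ = 1.925e+04 years = 6.0753e+11 s.
T_syn = |T₁ · T₂ / (T₁ − T₂)|.
T_syn = |34912.8 · 6.0753e+11 / (34912.8 − 6.0753e+11)| s ≈ 3.491e+04 s = 9.698 hours.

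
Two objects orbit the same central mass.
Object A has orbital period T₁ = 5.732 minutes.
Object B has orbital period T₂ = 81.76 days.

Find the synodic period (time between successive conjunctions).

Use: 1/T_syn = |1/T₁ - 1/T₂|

Convert to SI: T₁ = 5.732 minutes = 343.92 s; T₂ = 81.76 days = 7.06406e+06 s.
T_syn = |T₁ · T₂ / (T₁ − T₂)|.
T_syn = |343.92 · 7.06406e+06 / (343.92 − 7.06406e+06)| s ≈ 343.9 s = 5.732 minutes.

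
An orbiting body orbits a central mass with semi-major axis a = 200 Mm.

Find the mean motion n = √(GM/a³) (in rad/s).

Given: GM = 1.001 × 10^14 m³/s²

Convert to SI: a = 200 Mm = 2e+08 m.
n = √(GM / a³).
n = √(1.001e+14 / (2e+08)³) rad/s ≈ 3.537e-06 rad/s.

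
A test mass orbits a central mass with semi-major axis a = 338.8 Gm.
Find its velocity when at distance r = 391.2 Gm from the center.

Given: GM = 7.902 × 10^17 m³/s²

Convert to SI: a = 338.8 Gm = 3.388e+11 m; r = 391.2 Gm = 3.912e+11 m.
Vis-viva: v = √(GM · (2/r − 1/a)).
2/r − 1/a = 2/3.912e+11 − 1/3.388e+11 = 2.16088e-12 m⁻¹.
v = √(7.902e+17 · 2.16088e-12) m/s ≈ 1307 m/s = 1.307 km/s.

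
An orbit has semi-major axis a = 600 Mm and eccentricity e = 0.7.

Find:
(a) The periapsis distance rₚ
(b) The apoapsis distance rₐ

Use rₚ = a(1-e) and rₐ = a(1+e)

Convert to SI: a = 600 Mm = 6e+08 m.
(a) rₚ = a(1 − e) = 6e+08 · (1 − 0.7) = 6e+08 · 0.3 ≈ 1.8e+08 m = 180 Mm.
(b) rₐ = a(1 + e) = 6e+08 · (1 + 0.7) = 6e+08 · 1.7 ≈ 1.02e+09 m = 1.02 Gm.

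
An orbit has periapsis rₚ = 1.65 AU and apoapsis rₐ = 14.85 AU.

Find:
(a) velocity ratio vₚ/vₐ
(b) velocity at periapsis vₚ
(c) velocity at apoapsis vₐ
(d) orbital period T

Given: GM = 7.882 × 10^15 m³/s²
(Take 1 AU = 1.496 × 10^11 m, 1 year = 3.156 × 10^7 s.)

Convert to SI: rₚ = 1.65 AU = 2.4684e+11 m; rₐ = 14.85 AU = 2.22156e+12 m.
(a) Conservation of angular momentum (rₚvₚ = rₐvₐ) gives vₚ/vₐ = rₐ/rₚ = 2.22156e+12/2.4684e+11 ≈ 9
(b) With a = (rₚ + rₐ)/2 = 1.2342e+12 m, vₚ = √(GM (2/rₚ − 1/a)) = √(7.882e+15 · (2/2.4684e+11 − 1/1.2342e+12)) m/s ≈ 239.7 m/s
(c) With a = (rₚ + rₐ)/2 = 1.2342e+12 m, vₐ = √(GM (2/rₐ − 1/a)) = √(7.882e+15 · (2/2.22156e+12 − 1/1.2342e+12)) m/s ≈ 26.64 m/s
(d) With a = (rₚ + rₐ)/2 = 1.2342e+12 m, T = 2π √(a³/GM) = 2π √((1.2342e+12)³/7.882e+15) s ≈ 9.704e+10 s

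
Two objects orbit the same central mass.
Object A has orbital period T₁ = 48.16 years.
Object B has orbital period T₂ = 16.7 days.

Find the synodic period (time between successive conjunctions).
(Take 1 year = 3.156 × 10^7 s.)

Convert to SI: T₁ = 48.16 years = 1.51993e+09 s; T₂ = 16.7 days = 1.44288e+06 s.
T_syn = |T₁ · T₂ / (T₁ − T₂)|.
T_syn = |1.51993e+09 · 1.44288e+06 / (1.51993e+09 − 1.44288e+06)| s ≈ 1.444e+06 s = 16.72 days.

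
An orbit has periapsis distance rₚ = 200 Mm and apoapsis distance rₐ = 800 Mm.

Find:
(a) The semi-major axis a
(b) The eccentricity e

Convert to SI: rₚ = 200 Mm = 2e+08 m; rₐ = 800 Mm = 8e+08 m.
(a) a = (rₚ + rₐ) / 2 = (2e+08 + 8e+08) / 2 ≈ 5e+08 m = 500 Mm.
(b) e = (rₐ − rₚ) / (rₐ + rₚ) = (8e+08 − 2e+08) / (8e+08 + 2e+08) ≈ 0.6.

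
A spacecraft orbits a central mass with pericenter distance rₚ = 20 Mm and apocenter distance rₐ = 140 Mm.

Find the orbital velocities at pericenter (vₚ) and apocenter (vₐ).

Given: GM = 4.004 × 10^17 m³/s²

Convert to SI: rₚ = 20 Mm = 2e+07 m; rₐ = 140 Mm = 1.4e+08 m.
Use the vis-viva equation v² = GM(2/r − 1/a) with a = (rₚ + rₐ)/2 = (2e+07 + 1.4e+08)/2 = 8e+07 m.
vₚ = √(GM · (2/rₚ − 1/a)) = √(4.004e+17 · (2/2e+07 − 1/8e+07)) m/s ≈ 1.872e+05 m/s = 187.2 km/s.
vₐ = √(GM · (2/rₐ − 1/a)) = √(4.004e+17 · (2/1.4e+08 − 1/8e+07)) m/s ≈ 2.674e+04 m/s = 26.74 km/s.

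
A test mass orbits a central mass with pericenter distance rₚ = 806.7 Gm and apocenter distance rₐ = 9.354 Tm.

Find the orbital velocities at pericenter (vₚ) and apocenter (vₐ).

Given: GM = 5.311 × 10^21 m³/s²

Convert to SI: rₚ = 806.7 Gm = 8.067e+11 m; rₐ = 9.354 Tm = 9.354e+12 m.
Use the vis-viva equation v² = GM(2/r − 1/a) with a = (rₚ + rₐ)/2 = (8.067e+11 + 9.354e+12)/2 = 5.08035e+12 m.
vₚ = √(GM · (2/rₚ − 1/a)) = √(5.311e+21 · (2/8.067e+11 − 1/5.08035e+12)) m/s ≈ 1.101e+05 m/s = 110.1 km/s.
vₐ = √(GM · (2/rₐ − 1/a)) = √(5.311e+21 · (2/9.354e+12 − 1/5.08035e+12)) m/s ≈ 9495 m/s = 9.495 km/s.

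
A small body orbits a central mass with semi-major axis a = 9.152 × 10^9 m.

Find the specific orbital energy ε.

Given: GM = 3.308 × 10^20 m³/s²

ε = −GM / (2a).
ε = −3.308e+20 / (2 · 9.152e+09) J/kg ≈ -1.807e+10 J/kg = -18.07 GJ/kg.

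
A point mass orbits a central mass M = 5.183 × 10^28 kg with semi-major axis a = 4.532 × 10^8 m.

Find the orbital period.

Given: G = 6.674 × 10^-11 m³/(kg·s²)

GM = G · M = 6.674e-11 · 5.183e+28 = 3.45913e+18 m³/s².
Kepler's third law: T = 2π √(a³ / GM).
Substituting a = 4.532e+08 m and GM = 3.45913e+18 m³/s²:
T = 2π √((4.532e+08)³ / 3.45913e+18) s
T ≈ 3.259e+04 s = 9.054 hours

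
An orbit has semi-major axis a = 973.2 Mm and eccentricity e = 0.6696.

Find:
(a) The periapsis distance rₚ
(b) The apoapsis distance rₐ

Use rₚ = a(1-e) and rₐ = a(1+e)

Convert to SI: a = 973.2 Mm = 9.732e+08 m.
(a) rₚ = a(1 − e) = 9.732e+08 · (1 − 0.6696) = 9.732e+08 · 0.3304 ≈ 3.215e+08 m = 321.5 Mm.
(b) rₐ = a(1 + e) = 9.732e+08 · (1 + 0.6696) = 9.732e+08 · 1.6696 ≈ 1.625e+09 m = 1.625 Gm.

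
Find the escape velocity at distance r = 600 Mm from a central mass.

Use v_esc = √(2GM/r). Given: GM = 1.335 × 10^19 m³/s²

Convert to SI: r = 600 Mm = 6e+08 m.
Escape velocity comes from setting total energy to zero: ½v² − GM/r = 0 ⇒ v_esc = √(2GM / r).
v_esc = √(2 · 1.335e+19 / 6e+08) m/s ≈ 2.11e+05 m/s = 211 km/s.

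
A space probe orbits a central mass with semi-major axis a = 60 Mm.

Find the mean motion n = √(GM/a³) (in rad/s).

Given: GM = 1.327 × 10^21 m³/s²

Convert to SI: a = 60 Mm = 6e+07 m.
n = √(GM / a³).
n = √(1.327e+21 / (6e+07)³) rad/s ≈ 0.07838 rad/s.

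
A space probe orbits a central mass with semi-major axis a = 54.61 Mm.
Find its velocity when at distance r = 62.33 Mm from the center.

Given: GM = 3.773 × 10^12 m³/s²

Convert to SI: a = 54.61 Mm = 5.461e+07 m; r = 62.33 Mm = 6.233e+07 m.
Vis-viva: v = √(GM · (2/r − 1/a)).
2/r − 1/a = 2/6.233e+07 − 1/5.461e+07 = 1.37756e-08 m⁻¹.
v = √(3.773e+12 · 1.37756e-08) m/s ≈ 228 m/s = 228 m/s.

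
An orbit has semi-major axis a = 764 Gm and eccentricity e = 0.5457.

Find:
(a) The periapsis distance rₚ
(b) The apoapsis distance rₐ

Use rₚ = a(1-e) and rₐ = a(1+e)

Convert to SI: a = 764 Gm = 7.64e+11 m.
(a) rₚ = a(1 − e) = 7.64e+11 · (1 − 0.5457) = 7.64e+11 · 0.4543 ≈ 3.471e+11 m = 347.1 Gm.
(b) rₐ = a(1 + e) = 7.64e+11 · (1 + 0.5457) = 7.64e+11 · 1.5457 ≈ 1.181e+12 m = 1.181 Tm.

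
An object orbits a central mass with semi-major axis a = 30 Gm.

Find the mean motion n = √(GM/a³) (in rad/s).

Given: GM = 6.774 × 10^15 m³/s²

Convert to SI: a = 30 Gm = 3e+10 m.
n = √(GM / a³).
n = √(6.774e+15 / (3e+10)³) rad/s ≈ 1.584e-08 rad/s.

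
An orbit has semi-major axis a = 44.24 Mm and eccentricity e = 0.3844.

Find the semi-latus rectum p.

Convert to SI: a = 44.24 Mm = 4.424e+07 m.
p = a (1 − e²).
p = 4.424e+07 · (1 − (0.3844)²) = 4.424e+07 · 0.852237 ≈ 3.77e+07 m = 37.7 Mm.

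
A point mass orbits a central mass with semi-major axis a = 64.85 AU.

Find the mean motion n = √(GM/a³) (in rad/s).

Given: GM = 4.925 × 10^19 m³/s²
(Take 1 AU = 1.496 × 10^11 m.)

Convert to SI: a = 64.85 AU = 9.70156e+12 m.
n = √(GM / a³).
n = √(4.925e+19 / (9.70156e+12)³) rad/s ≈ 2.322e-10 rad/s.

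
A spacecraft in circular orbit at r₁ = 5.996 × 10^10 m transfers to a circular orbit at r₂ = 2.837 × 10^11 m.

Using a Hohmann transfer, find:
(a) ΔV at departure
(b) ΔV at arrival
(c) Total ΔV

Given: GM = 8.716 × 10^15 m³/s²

Transfer semi-major axis: a_t = (r₁ + r₂)/2 = (5.996e+10 + 2.837e+11)/2 = 1.7183e+11 m.
Circular speeds: v₁ = √(GM/r₁) = 381.266 m/s, v₂ = √(GM/r₂) = 175.279 m/s.
Transfer speeds (vis-viva v² = GM(2/r − 1/a_t)): v₁ᵗ = 489.901 m/s, v₂ᵗ = 103.541 m/s.
(a) ΔV₁ = |v₁ᵗ − v₁| ≈ 108.6 m/s = 108.6 m/s.
(b) ΔV₂ = |v₂ − v₂ᵗ| ≈ 71.74 m/s = 71.74 m/s.
(c) ΔV_total = ΔV₁ + ΔV₂ ≈ 180.4 m/s = 180.4 m/s.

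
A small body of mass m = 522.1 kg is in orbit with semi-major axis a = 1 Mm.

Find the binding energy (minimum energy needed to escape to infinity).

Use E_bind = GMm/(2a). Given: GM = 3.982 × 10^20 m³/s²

Convert to SI: a = 1 Mm = 1e+06 m.
Total orbital energy is E = −GMm/(2a); binding energy is E_bind = −E = GMm/(2a).
E_bind = 3.982e+20 · 522.1 / (2 · 1e+06) J ≈ 1.04e+17 J = 104 PJ.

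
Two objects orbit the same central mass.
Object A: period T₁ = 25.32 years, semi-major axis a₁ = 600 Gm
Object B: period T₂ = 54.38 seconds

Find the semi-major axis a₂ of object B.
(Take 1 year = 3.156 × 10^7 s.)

Convert to SI: T₁ = 25.32 years = 7.99099e+08 s; a₁ = 600 Gm = 6e+11 m.
Kepler's third law: (T₁/T₂)² = (a₁/a₂)³ ⇒ a₂ = a₁ · (T₂/T₁)^(2/3).
T₂/T₁ = 54.38 / 7.99099e+08 = 6.80516e-08.
a₂ = 6e+11 · (6.80516e-08)^(2/3) m ≈ 1e+07 m = 10 Mm.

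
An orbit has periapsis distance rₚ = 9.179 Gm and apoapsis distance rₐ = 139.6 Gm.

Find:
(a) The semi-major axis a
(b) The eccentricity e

Convert to SI: rₚ = 9.179 Gm = 9.179e+09 m; rₐ = 139.6 Gm = 1.396e+11 m.
(a) a = (rₚ + rₐ) / 2 = (9.179e+09 + 1.396e+11) / 2 ≈ 7.439e+10 m = 74.39 Gm.
(b) e = (rₐ − rₚ) / (rₐ + rₚ) = (1.396e+11 − 9.179e+09) / (1.396e+11 + 9.179e+09) ≈ 0.8766.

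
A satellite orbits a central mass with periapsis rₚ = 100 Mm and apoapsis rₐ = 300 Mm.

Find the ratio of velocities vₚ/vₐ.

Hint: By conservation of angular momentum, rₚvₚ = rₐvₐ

Convert to SI: rₚ = 100 Mm = 1e+08 m; rₐ = 300 Mm = 3e+08 m.
Conservation of angular momentum gives rₚvₚ = rₐvₐ, so vₚ/vₐ = rₐ/rₚ.
vₚ/vₐ = 3e+08 / 1e+08 ≈ 3.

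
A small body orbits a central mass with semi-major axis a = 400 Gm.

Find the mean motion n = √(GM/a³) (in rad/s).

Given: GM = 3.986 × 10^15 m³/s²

Convert to SI: a = 400 Gm = 4e+11 m.
n = √(GM / a³).
n = √(3.986e+15 / (4e+11)³) rad/s ≈ 2.496e-10 rad/s.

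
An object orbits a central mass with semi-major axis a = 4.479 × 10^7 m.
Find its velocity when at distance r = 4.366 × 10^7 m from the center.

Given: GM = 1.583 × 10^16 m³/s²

Vis-viva: v = √(GM · (2/r − 1/a)).
2/r − 1/a = 2/4.366e+07 − 1/4.479e+07 = 2.34821e-08 m⁻¹.
v = √(1.583e+16 · 2.34821e-08) m/s ≈ 1.928e+04 m/s = 19.28 km/s.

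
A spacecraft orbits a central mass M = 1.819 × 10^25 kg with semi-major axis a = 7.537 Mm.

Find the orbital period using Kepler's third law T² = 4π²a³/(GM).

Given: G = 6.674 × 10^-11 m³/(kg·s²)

Convert to SI: a = 7.537 Mm = 7.537e+06 m.
GM = G · M = 6.674e-11 · 1.819e+25 = 1.214e+15 m³/s².
Kepler's third law: T = 2π √(a³ / GM).
Substituting a = 7.537e+06 m and GM = 1.214e+15 m³/s²:
T = 2π √((7.537e+06)³ / 1.214e+15) s
T ≈ 3731 s = 1.036 hours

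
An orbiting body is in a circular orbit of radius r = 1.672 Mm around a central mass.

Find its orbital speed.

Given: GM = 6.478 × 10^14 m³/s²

Convert to SI: r = 1.672 Mm = 1.672e+06 m.
For a circular orbit, gravity supplies the centripetal force, so v = √(GM / r).
v = √(6.478e+14 / 1.672e+06) m/s ≈ 1.968e+04 m/s = 19.68 km/s.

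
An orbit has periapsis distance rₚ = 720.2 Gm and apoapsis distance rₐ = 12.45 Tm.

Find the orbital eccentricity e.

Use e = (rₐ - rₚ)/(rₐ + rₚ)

Convert to SI: rₚ = 720.2 Gm = 7.202e+11 m; rₐ = 12.45 Tm = 1.245e+13 m.
e = (rₐ − rₚ) / (rₐ + rₚ).
e = (1.245e+13 − 7.202e+11) / (1.245e+13 + 7.202e+11) = 1.17298e+13 / 1.31702e+13 ≈ 0.8906.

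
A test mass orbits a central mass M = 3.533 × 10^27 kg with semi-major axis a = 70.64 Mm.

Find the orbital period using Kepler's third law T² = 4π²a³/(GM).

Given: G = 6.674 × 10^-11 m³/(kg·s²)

Convert to SI: a = 70.64 Mm = 7.064e+07 m.
GM = G · M = 6.674e-11 · 3.533e+27 = 2.35792e+17 m³/s².
Kepler's third law: T = 2π √(a³ / GM).
Substituting a = 7.064e+07 m and GM = 2.35792e+17 m³/s²:
T = 2π √((7.064e+07)³ / 2.35792e+17) s
T ≈ 7682 s = 2.134 hours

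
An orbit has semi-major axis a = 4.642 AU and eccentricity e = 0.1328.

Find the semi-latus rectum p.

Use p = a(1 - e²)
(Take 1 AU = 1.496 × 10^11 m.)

Convert to SI: a = 4.642 AU = 6.94443e+11 m.
p = a (1 − e²).
p = 6.94443e+11 · (1 − (0.1328)²) = 6.94443e+11 · 0.982364 ≈ 6.822e+11 m = 4.56 AU.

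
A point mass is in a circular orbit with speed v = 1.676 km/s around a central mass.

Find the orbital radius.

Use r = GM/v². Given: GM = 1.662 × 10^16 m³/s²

Convert to SI: v = 1.676 km/s = 1676 m/s.
For a circular orbit, v² = GM / r, so r = GM / v².
r = 1.662e+16 / (1676)² m ≈ 5.917e+09 m = 5.917 Gm.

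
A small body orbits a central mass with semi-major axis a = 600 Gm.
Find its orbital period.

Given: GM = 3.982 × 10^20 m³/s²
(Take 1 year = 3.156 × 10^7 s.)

Convert to SI: a = 600 Gm = 6e+11 m.
Kepler's third law: T = 2π √(a³ / GM).
Substituting a = 6e+11 m and GM = 3.982e+20 m³/s²:
T = 2π √((6e+11)³ / 3.982e+20) s
T ≈ 1.463e+08 s = 4.637 years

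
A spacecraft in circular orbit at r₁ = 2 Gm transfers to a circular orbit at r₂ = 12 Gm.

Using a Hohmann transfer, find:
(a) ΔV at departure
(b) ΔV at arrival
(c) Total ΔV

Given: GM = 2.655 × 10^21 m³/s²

Convert to SI: r₁ = 2 Gm = 2e+09 m; r₂ = 12 Gm = 1.2e+10 m.
Transfer semi-major axis: a_t = (r₁ + r₂)/2 = (2e+09 + 1.2e+10)/2 = 7e+09 m.
Circular speeds: v₁ = √(GM/r₁) = 1.15217e+06 m/s, v₂ = √(GM/r₂) = 470372 m/s.
Transfer speeds (vis-viva v² = GM(2/r − 1/a_t)): v₁ᵗ = 1.50855e+06 m/s, v₂ᵗ = 251425 m/s.
(a) ΔV₁ = |v₁ᵗ − v₁| ≈ 3.564e+05 m/s = 356.4 km/s.
(b) ΔV₂ = |v₂ − v₂ᵗ| ≈ 2.189e+05 m/s = 218.9 km/s.
(c) ΔV_total = ΔV₁ + ΔV₂ ≈ 5.753e+05 m/s = 575.3 km/s.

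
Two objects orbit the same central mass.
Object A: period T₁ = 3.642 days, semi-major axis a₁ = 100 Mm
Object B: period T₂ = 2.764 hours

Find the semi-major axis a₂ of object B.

Convert to SI: T₁ = 3.642 days = 314669 s; a₁ = 100 Mm = 1e+08 m; T₂ = 2.764 hours = 9950.4 s.
Kepler's third law: (T₁/T₂)² = (a₁/a₂)³ ⇒ a₂ = a₁ · (T₂/T₁)^(2/3).
T₂/T₁ = 9950.4 / 314669 = 0.0316218.
a₂ = 1e+08 · (0.0316218)^(2/3) m ≈ 1e+07 m = 10 Mm.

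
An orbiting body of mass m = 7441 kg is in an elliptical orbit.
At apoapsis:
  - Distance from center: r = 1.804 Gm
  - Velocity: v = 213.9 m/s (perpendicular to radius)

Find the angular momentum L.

Convert to SI: r = 1.804 Gm = 1.804e+09 m.
Since v is perpendicular to r, L = m · v · r.
L = 7441 · 213.9 · 1.804e+09 kg·m²/s ≈ 2.871e+15 kg·m²/s.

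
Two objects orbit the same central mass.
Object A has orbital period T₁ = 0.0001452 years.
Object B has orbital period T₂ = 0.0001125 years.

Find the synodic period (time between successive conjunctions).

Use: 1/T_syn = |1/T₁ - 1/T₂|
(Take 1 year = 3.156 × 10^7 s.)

Convert to SI: T₁ = 0.0001452 years = 4582.51 s; T₂ = 0.0001125 years = 3550.5 s.
T_syn = |T₁ · T₂ / (T₁ − T₂)|.
T_syn = |4582.51 · 3550.5 / (4582.51 − 3550.5)| s ≈ 1.577e+04 s = 0.0004995 years.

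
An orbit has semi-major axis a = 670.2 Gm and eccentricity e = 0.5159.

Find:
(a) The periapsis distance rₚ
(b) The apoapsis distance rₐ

Convert to SI: a = 670.2 Gm = 6.702e+11 m.
(a) rₚ = a(1 − e) = 6.702e+11 · (1 − 0.5159) = 6.702e+11 · 0.4841 ≈ 3.244e+11 m = 324.4 Gm.
(b) rₐ = a(1 + e) = 6.702e+11 · (1 + 0.5159) = 6.702e+11 · 1.5159 ≈ 1.016e+12 m = 1.016 Tm.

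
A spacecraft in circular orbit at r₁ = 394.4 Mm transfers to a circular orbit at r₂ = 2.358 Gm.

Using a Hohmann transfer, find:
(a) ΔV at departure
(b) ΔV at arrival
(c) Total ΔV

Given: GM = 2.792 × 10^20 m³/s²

Convert to SI: r₁ = 394.4 Mm = 3.944e+08 m; r₂ = 2.358 Gm = 2.358e+09 m.
Transfer semi-major axis: a_t = (r₁ + r₂)/2 = (3.944e+08 + 2.358e+09)/2 = 1.3762e+09 m.
Circular speeds: v₁ = √(GM/r₁) = 841374 m/s, v₂ = √(GM/r₂) = 344101 m/s.
Transfer speeds (vis-viva v² = GM(2/r − 1/a_t)): v₁ᵗ = 1.10134e+06 m/s, v₂ᵗ = 184210 m/s.
(a) ΔV₁ = |v₁ᵗ − v₁| ≈ 2.6e+05 m/s = 260 km/s.
(b) ΔV₂ = |v₂ − v₂ᵗ| ≈ 1.599e+05 m/s = 159.9 km/s.
(c) ΔV_total = ΔV₁ + ΔV₂ ≈ 4.199e+05 m/s = 419.9 km/s.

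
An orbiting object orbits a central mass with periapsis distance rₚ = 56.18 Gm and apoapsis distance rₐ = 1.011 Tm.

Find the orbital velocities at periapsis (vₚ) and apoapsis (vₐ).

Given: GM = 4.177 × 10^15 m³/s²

Convert to SI: rₚ = 56.18 Gm = 5.618e+10 m; rₐ = 1.011 Tm = 1.011e+12 m.
Use the vis-viva equation v² = GM(2/r − 1/a) with a = (rₚ + rₐ)/2 = (5.618e+10 + 1.011e+12)/2 = 5.3359e+11 m.
vₚ = √(GM · (2/rₚ − 1/a)) = √(4.177e+15 · (2/5.618e+10 − 1/5.3359e+11)) m/s ≈ 375.3 m/s = 375.3 m/s.
vₐ = √(GM · (2/rₐ − 1/a)) = √(4.177e+15 · (2/1.011e+12 − 1/5.3359e+11)) m/s ≈ 20.86 m/s = 20.86 m/s.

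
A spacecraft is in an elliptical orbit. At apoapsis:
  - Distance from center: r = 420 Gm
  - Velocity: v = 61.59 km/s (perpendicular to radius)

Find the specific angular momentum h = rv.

Convert to SI: r = 420 Gm = 4.2e+11 m; v = 61.59 km/s = 61590 m/s.
With v perpendicular to r, h = r · v.
h = 4.2e+11 · 61590 m²/s ≈ 2.587e+16 m²/s.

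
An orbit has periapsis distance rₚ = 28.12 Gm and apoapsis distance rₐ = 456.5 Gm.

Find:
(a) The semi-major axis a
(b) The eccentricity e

Convert to SI: rₚ = 28.12 Gm = 2.812e+10 m; rₐ = 456.5 Gm = 4.565e+11 m.
(a) a = (rₚ + rₐ) / 2 = (2.812e+10 + 4.565e+11) / 2 ≈ 2.423e+11 m = 242.3 Gm.
(b) e = (rₐ − rₚ) / (rₐ + rₚ) = (4.565e+11 − 2.812e+10) / (4.565e+11 + 2.812e+10) ≈ 0.884.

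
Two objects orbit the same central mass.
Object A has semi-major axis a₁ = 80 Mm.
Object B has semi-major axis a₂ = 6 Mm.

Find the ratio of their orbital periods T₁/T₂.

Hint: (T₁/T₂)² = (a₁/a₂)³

Convert to SI: a₁ = 80 Mm = 8e+07 m; a₂ = 6 Mm = 6e+06 m.
From Kepler's third law, (T₁/T₂)² = (a₁/a₂)³, so T₁/T₂ = (a₁/a₂)^(3/2).
a₁/a₂ = 8e+07 / 6e+06 = 13.3333.
T₁/T₂ = (13.3333)^(3/2) ≈ 48.69.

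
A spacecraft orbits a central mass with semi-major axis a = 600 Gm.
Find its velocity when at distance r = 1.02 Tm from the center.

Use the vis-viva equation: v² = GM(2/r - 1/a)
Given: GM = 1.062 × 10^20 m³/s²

Convert to SI: a = 600 Gm = 6e+11 m; r = 1.02 Tm = 1.02e+12 m.
Vis-viva: v = √(GM · (2/r − 1/a)).
2/r − 1/a = 2/1.02e+12 − 1/6e+11 = 2.94118e-13 m⁻¹.
v = √(1.062e+20 · 2.94118e-13) m/s ≈ 5589 m/s = 5.589 km/s.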